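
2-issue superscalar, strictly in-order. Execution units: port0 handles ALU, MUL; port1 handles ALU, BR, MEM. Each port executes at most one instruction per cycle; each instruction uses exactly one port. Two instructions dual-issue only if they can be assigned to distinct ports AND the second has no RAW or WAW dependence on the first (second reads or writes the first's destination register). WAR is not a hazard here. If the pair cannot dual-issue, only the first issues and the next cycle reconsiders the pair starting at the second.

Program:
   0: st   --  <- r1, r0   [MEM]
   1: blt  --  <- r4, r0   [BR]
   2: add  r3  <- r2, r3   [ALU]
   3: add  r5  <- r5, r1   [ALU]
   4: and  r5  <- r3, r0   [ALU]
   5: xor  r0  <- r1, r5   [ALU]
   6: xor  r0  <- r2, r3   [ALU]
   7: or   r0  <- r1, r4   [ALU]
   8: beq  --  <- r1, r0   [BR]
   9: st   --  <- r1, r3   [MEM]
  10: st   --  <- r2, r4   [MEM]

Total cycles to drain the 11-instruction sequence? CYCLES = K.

CYCLES = 10

c0: i0 st.MEM  no-port MEM/BR
c1: i1,i2 blt.BR/add.ALU  dual
c2: i3 add.ALU  WAW r5
c3: i4 and.ALU  RAW r5
c4: i5 xor.ALU  WAW r0
c5: i6 xor.ALU  WAW r0
c6: i7 or.ALU  RAW r0
c7: i8 beq.BR  no-port BR/MEM
c8: i9 st.MEM  no-port MEM/MEM
c9: i10 st.MEM  tail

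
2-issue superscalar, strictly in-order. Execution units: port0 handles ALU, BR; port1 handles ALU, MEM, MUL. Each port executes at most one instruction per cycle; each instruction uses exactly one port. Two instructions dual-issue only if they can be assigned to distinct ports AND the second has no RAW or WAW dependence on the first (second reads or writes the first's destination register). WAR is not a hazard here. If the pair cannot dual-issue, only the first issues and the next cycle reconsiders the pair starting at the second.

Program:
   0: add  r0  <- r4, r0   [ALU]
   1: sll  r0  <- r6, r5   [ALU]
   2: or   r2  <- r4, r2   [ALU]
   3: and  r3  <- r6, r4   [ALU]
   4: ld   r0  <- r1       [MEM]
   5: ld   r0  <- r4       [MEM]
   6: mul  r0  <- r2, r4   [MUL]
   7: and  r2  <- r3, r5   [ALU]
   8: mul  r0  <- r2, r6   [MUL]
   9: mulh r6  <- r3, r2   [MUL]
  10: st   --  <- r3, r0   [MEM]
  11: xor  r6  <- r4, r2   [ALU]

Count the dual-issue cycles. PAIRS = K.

PAIRS = 4

  cy0 -> i0 (add.ALU) WAW r0
  cy1 -> i1+i2 (sll.ALU+or.ALU) dual
  cy2 -> i3+i4 (and.ALU+ld.MEM) dual
  cy3 -> i5 (ld.MEM) no-port MEM/MUL
  cy4 -> i6+i7 (mul.MUL+and.ALU) dual
  cy5 -> i8 (mul.MUL) no-port MUL/MUL
  cy6 -> i9 (mulh.MUL) no-port MUL/MEM
  cy7 -> i10+i11 (st.MEM+xor.ALU) dual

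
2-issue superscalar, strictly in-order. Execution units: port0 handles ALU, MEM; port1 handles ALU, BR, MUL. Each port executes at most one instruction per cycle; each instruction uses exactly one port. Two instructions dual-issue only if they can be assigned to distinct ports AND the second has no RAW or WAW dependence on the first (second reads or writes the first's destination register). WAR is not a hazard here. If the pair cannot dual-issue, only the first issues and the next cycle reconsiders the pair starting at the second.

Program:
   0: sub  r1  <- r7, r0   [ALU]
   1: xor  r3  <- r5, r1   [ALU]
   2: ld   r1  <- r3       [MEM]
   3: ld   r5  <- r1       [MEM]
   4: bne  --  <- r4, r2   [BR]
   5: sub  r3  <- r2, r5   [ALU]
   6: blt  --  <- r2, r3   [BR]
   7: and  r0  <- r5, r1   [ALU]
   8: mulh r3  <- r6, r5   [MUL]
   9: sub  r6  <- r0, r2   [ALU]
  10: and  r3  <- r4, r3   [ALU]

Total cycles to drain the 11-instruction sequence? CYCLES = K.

c0: i0 sub  RAW r1
c1: i1 xor  RAW r3
c2: i2 ld  no-port MEM/MEM
c3: i3+i4 ld/bne  pair
c4: i5 sub  RAW r3
c5: i6+i7 blt/and  pair
c6: i8+i9 mulh/sub  pair
c7: i10 and  tail

CYCLES = 8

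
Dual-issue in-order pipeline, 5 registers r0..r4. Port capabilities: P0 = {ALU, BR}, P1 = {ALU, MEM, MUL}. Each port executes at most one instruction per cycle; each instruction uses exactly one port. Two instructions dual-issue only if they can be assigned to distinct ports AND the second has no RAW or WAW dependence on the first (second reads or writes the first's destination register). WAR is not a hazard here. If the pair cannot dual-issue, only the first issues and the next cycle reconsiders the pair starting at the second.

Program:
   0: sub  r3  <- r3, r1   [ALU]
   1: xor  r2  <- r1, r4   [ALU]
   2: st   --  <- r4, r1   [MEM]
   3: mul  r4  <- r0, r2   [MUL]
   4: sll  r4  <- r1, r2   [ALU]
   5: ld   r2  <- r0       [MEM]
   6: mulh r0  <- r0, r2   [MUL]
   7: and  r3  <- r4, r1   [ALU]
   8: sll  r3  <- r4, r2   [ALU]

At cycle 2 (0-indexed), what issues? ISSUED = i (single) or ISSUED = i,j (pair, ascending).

ISSUED = 3

[0] i0/i1  sub.ALU+xor.ALU  -- 2-wide
[1] i2  st.MEM  -- no-port MEM/MUL
[2] i3  mul.MUL  -- WAW r4
[3] i4/i5  sll.ALU+ld.MEM  -- 2-wide
[4] i6/i7  mulh.MUL+and.ALU  -- 2-wide
[5] i8  sll.ALU  -- tail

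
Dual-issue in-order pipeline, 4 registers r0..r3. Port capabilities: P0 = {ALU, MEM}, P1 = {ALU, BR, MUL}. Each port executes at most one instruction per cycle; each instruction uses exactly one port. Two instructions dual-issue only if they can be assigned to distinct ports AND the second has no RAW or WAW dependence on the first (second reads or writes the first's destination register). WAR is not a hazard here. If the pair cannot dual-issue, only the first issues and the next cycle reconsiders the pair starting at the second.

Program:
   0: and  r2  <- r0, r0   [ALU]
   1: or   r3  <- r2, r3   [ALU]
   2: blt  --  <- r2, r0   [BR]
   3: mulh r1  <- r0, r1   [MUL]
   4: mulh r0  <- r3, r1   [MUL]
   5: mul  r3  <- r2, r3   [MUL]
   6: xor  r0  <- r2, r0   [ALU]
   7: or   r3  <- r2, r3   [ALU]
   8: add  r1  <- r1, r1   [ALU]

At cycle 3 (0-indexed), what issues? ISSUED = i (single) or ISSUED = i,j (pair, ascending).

ISSUED = 4

[0] i0  and.ALU  -- RAW r2
[1] i1+i2  or.ALU;blt.BR  -- 2-wide
[2] i3  mulh.MUL  -- no-port MUL/MUL
[3] i4  mulh.MUL  -- no-port MUL/MUL
[4] i5+i6  mul.MUL;xor.ALU  -- 2-wide
[5] i7+i8  or.ALU;add.ALU  -- 2-wide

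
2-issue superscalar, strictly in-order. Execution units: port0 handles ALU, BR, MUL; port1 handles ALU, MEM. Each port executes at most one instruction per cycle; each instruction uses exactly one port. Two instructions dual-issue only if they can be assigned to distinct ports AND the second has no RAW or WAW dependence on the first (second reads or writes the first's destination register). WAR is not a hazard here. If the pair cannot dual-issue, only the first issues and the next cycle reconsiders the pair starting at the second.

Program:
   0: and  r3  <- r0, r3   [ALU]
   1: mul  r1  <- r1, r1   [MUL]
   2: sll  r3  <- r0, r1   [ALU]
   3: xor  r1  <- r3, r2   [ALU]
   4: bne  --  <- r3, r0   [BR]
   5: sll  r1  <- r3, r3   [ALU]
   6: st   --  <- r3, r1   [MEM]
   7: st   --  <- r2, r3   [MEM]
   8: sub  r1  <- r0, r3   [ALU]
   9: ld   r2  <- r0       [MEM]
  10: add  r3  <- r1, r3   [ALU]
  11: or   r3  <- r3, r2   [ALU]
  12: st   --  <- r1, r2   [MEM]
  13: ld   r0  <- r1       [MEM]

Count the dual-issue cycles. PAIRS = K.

PAIRS = 5

0. and+mul @i0/i1  | dual
1. sll @i2  | RAW r3
2. xor+bne @i3/i4  | dual
3. sll @i5  | RAW r1
4. st @i6  | no-port MEM/MEM
5. st+sub @i7/i8  | dual
6. ld+add @i9/i10  | dual
7. or+st @i11/i12  | dual
8. ld @i13  | tail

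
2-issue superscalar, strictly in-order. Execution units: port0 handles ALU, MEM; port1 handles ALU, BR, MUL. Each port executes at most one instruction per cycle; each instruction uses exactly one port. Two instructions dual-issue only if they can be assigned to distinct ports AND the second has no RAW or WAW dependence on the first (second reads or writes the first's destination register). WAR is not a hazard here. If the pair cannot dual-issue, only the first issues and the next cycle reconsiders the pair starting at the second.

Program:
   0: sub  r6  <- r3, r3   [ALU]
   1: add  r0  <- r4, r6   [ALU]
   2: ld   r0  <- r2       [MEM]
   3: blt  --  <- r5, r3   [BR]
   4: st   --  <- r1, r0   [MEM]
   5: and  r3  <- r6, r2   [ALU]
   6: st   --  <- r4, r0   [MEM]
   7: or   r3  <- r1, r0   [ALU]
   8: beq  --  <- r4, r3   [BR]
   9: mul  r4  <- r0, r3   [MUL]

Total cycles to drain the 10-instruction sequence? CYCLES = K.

CYCLES = 7

#0 head=0: sub i0 RAW r6
#1 head=1: add i1 WAW r0
#2 head=2: ld+blt i2/i3 dual
#3 head=4: st+and i4/i5 dual
#4 head=6: st+or i6/i7 dual
#5 head=8: beq i8 no-port BR/MUL
#6 head=9: mul i9 tail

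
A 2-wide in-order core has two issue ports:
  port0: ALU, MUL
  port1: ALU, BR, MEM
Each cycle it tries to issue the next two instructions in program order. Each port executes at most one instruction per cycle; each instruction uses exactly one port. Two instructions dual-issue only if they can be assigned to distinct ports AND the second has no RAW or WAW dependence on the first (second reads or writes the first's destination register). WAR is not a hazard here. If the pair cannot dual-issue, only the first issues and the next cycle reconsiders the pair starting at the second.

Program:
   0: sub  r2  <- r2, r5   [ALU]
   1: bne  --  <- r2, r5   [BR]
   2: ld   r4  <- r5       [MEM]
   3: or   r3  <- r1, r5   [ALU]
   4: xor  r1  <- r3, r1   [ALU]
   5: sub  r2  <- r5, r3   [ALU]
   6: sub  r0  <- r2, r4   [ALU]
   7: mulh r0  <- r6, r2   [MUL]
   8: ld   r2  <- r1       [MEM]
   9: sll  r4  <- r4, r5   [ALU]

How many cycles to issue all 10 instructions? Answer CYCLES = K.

CYCLES = 7

  cy0 -> i0 (sub) RAW r2
  cy1 -> i1 (bne) no-port BR/MEM
  cy2 -> i2+i3 (ld/or) pair
  cy3 -> i4+i5 (xor/sub) pair
  cy4 -> i6 (sub) WAW r0
  cy5 -> i7+i8 (mulh/ld) pair
  cy6 -> i9 (sll) tail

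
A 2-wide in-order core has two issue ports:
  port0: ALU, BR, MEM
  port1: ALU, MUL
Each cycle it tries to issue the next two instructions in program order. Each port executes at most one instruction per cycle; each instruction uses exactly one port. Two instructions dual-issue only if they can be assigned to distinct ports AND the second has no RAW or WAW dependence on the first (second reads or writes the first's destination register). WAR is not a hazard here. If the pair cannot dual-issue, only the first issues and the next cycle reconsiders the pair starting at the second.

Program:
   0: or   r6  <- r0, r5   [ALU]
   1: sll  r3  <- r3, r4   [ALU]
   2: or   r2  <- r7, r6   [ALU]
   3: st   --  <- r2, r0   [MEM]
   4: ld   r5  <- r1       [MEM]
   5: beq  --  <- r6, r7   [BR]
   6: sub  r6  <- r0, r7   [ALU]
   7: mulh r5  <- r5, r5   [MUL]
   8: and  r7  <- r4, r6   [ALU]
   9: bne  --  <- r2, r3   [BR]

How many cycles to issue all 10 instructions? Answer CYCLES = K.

#0 head=0: or.ALU+sll.ALU i0+i1 dual
#1 head=2: or.ALU i2 RAW r2
#2 head=3: st.MEM i3 no-port MEM/MEM
#3 head=4: ld.MEM i4 no-port MEM/BR
#4 head=5: beq.BR+sub.ALU i5+i6 dual
#5 head=7: mulh.MUL+and.ALU i7+i8 dual
#6 head=9: bne.BR i9 tail

CYCLES = 7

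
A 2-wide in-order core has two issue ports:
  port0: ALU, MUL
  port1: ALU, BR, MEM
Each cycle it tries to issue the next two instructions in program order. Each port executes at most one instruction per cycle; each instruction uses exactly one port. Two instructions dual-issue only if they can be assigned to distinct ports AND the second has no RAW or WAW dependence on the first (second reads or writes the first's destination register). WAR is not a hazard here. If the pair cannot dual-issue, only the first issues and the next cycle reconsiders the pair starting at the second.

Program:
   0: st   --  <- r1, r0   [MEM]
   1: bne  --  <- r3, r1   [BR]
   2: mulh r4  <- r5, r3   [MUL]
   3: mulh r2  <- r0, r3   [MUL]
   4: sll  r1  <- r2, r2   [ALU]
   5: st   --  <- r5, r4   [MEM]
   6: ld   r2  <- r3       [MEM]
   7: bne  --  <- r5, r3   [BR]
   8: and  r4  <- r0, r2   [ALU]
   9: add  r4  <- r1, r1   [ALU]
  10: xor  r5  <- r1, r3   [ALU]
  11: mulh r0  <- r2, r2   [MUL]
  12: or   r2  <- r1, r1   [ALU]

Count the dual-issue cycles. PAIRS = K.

[0] i0  st  -- no-port MEM/BR
[1] i1/i2  bne/mulh  -- 2-wide
[2] i3  mulh  -- RAW r2
[3] i4/i5  sll/st  -- 2-wide
[4] i6  ld  -- no-port MEM/BR
[5] i7/i8  bne/and  -- 2-wide
[6] i9/i10  add/xor  -- 2-wide
[7] i11/i12  mulh/or  -- 2-wide

PAIRS = 5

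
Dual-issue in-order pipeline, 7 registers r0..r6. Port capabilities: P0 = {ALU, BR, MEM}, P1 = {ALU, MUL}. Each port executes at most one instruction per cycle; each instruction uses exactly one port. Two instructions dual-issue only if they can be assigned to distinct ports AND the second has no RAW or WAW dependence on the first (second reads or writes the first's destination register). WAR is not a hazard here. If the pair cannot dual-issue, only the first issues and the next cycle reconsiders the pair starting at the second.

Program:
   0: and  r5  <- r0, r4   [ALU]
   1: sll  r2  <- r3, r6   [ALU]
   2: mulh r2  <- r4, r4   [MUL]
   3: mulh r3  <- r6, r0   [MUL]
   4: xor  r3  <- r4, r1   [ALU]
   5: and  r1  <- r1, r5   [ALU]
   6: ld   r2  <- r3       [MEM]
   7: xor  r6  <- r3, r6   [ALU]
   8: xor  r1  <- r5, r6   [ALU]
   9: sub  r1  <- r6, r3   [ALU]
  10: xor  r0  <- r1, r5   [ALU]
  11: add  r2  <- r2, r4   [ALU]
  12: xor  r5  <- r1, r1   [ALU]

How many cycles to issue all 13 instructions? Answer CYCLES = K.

t=0 i0&i1:and.ALU/sll.ALU ; 2-wide
t=1 i2:mulh.MUL ; no-port MUL/MUL
t=2 i3:mulh.MUL ; WAW r3
t=3 i4&i5:xor.ALU/and.ALU ; 2-wide
t=4 i6&i7:ld.MEM/xor.ALU ; 2-wide
t=5 i8:xor.ALU ; WAW r1
t=6 i9:sub.ALU ; RAW r1
t=7 i10&i11:xor.ALU/add.ALU ; 2-wide
t=8 i12:xor.ALU ; tail

CYCLES = 9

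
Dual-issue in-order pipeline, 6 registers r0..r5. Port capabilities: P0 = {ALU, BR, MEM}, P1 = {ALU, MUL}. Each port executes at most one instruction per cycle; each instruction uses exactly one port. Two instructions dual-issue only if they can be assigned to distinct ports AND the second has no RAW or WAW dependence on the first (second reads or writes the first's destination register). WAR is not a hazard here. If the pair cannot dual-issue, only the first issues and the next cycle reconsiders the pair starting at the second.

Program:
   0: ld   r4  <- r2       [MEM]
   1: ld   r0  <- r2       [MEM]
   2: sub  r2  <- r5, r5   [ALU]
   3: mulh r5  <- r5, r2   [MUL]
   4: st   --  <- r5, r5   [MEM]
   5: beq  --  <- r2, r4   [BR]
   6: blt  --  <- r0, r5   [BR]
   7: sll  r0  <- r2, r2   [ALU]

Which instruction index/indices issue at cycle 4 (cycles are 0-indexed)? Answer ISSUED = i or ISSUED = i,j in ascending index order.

#0 head=0: ld.MEM i0 no-port MEM/MEM
#1 head=1: ld.MEM+sub.ALU i1/i2 2-wide
#2 head=3: mulh.MUL i3 RAW r5
#3 head=4: st.MEM i4 no-port MEM/BR
#4 head=5: beq.BR i5 no-port BR/BR
#5 head=6: blt.BR+sll.ALU i6/i7 2-wide

ISSUED = 5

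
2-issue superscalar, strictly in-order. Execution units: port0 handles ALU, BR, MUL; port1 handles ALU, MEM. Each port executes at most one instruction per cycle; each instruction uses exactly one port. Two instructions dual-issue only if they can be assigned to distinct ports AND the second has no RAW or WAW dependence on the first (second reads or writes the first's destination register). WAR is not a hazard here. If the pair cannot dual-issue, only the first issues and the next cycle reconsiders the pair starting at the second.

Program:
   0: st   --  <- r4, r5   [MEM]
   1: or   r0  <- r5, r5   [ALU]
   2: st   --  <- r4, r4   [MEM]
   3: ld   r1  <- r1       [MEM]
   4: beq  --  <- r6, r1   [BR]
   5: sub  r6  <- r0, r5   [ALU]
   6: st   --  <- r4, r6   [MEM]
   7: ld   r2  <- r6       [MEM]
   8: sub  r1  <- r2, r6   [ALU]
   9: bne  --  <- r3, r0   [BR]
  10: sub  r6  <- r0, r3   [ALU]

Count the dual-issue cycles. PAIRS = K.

PAIRS = 3

#0 head=0: st.MEM or.ALU i0&i1 pair
#1 head=2: st.MEM i2 no-port MEM/MEM
#2 head=3: ld.MEM i3 RAW r1
#3 head=4: beq.BR sub.ALU i4&i5 pair
#4 head=6: st.MEM i6 no-port MEM/MEM
#5 head=7: ld.MEM i7 RAW r2
#6 head=8: sub.ALU bne.BR i8&i9 pair
#7 head=10: sub.ALU i10 tail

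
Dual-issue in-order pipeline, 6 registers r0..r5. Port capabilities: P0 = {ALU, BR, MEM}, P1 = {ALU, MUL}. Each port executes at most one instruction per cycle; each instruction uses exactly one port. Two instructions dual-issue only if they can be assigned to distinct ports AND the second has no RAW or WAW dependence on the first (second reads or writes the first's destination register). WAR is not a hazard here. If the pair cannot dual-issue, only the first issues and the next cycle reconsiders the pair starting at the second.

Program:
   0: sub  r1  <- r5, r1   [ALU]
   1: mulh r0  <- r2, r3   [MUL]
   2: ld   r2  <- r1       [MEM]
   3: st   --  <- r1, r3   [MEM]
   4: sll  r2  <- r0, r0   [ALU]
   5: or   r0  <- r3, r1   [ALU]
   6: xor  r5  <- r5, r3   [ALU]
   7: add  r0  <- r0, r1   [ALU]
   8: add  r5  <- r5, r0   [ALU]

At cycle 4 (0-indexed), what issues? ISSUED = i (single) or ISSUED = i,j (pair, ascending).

t=0 i0/i1:sub mulh ; 2-wide
t=1 i2:ld ; no-port MEM/MEM
t=2 i3/i4:st sll ; 2-wide
t=3 i5/i6:or xor ; 2-wide
t=4 i7:add ; RAW r0
t=5 i8:add ; tail

ISSUED = 7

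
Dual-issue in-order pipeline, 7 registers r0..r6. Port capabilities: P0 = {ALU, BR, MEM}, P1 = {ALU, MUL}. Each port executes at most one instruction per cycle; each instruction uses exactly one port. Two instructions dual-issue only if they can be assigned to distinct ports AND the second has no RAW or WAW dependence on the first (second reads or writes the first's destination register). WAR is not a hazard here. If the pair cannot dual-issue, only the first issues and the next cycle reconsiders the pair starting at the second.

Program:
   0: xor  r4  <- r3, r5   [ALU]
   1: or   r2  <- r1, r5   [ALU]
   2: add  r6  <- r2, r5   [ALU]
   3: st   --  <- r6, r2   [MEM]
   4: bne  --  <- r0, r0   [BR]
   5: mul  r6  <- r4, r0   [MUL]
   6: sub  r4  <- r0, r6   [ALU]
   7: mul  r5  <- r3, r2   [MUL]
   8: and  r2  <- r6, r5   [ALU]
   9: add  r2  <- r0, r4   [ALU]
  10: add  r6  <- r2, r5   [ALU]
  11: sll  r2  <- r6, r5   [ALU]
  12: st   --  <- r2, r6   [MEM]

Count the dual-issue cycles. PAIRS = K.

PAIRS = 3

t=0 i0+i1:xor.ALU;or.ALU ; 2-wide
t=1 i2:add.ALU ; RAW r6
t=2 i3:st.MEM ; no-port MEM/BR
t=3 i4+i5:bne.BR;mul.MUL ; 2-wide
t=4 i6+i7:sub.ALU;mul.MUL ; 2-wide
t=5 i8:and.ALU ; WAW r2
t=6 i9:add.ALU ; RAW r2
t=7 i10:add.ALU ; RAW r6
t=8 i11:sll.ALU ; RAW r2
t=9 i12:st.MEM ; tail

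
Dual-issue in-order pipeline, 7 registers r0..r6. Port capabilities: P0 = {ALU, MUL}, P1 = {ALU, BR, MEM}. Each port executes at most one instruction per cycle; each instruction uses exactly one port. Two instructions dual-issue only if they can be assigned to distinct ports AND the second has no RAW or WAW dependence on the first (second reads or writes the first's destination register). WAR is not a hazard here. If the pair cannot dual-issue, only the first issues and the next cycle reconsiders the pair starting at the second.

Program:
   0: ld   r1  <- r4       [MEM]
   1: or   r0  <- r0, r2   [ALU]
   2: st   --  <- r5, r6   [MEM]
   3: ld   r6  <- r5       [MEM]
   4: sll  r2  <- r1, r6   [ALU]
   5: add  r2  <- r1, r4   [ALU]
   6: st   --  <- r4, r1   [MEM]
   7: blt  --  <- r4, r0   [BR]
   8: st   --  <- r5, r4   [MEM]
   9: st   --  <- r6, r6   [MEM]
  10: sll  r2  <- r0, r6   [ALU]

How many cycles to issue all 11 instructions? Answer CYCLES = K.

0. ld.MEM/or.ALU @i0+i1  | 2-wide
1. st.MEM @i2  | no-port MEM/MEM
2. ld.MEM @i3  | RAW r6
3. sll.ALU @i4  | WAW r2
4. add.ALU/st.MEM @i5+i6  | 2-wide
5. blt.BR @i7  | no-port BR/MEM
6. st.MEM @i8  | no-port MEM/MEM
7. st.MEM/sll.ALU @i9+i10  | 2-wide

CYCLES = 8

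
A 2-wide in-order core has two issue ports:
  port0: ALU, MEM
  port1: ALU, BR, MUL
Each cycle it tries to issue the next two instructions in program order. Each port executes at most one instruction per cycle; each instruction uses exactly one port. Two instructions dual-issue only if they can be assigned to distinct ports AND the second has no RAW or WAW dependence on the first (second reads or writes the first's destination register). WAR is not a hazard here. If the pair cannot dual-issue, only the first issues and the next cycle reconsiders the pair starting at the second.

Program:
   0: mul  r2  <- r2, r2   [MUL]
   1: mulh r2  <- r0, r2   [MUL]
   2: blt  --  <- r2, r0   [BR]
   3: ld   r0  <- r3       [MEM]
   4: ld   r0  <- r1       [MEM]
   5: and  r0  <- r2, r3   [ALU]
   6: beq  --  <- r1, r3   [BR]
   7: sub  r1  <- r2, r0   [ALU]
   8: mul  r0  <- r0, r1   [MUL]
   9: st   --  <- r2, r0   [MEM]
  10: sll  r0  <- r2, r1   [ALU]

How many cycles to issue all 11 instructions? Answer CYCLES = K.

c0: i0 mul  no-port MUL/MUL
c1: i1 mulh  no-port MUL/BR
c2: i2&i3 blt+ld  dual
c3: i4 ld  WAW r0
c4: i5&i6 and+beq  dual
c5: i7 sub  RAW r1
c6: i8 mul  RAW r0
c7: i9&i10 st+sll  dual

CYCLES = 8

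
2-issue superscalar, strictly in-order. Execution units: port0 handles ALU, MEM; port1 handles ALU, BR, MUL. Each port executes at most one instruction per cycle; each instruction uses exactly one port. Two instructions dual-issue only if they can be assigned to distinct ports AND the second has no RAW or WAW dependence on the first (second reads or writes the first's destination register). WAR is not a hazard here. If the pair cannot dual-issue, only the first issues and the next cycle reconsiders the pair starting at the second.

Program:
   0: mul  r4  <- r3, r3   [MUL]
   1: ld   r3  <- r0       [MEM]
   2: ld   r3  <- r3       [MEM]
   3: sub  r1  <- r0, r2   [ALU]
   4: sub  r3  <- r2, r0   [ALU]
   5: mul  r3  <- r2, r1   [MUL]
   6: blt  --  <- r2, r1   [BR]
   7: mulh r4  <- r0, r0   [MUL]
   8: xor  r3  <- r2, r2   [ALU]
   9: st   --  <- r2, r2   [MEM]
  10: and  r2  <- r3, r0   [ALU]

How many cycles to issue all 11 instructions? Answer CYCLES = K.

  cy0 -> i0&i1 (mul ld) 2-wide
  cy1 -> i2&i3 (ld sub) 2-wide
  cy2 -> i4 (sub) WAW r3
  cy3 -> i5 (mul) no-port MUL/BR
  cy4 -> i6 (blt) no-port BR/MUL
  cy5 -> i7&i8 (mulh xor) 2-wide
  cy6 -> i9&i10 (st and) 2-wide

CYCLES = 7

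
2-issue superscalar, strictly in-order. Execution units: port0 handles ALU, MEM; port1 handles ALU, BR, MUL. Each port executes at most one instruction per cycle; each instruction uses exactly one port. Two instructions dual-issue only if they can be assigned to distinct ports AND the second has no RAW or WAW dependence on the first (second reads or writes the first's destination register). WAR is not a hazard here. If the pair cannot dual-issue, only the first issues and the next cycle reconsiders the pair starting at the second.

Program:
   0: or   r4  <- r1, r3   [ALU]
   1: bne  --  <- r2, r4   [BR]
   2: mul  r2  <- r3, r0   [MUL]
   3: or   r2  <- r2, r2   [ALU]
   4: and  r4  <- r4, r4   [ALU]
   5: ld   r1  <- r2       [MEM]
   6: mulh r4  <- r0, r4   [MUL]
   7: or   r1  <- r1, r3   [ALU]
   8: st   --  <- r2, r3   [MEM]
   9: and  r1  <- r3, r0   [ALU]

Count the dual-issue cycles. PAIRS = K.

c0: i0 or.ALU  RAW r4
c1: i1 bne.BR  no-port BR/MUL
c2: i2 mul.MUL  RAW+WAW r2
c3: i3,i4 or.ALU and.ALU  dual
c4: i5,i6 ld.MEM mulh.MUL  dual
c5: i7,i8 or.ALU st.MEM  dual
c6: i9 and.ALU  tail

PAIRS = 3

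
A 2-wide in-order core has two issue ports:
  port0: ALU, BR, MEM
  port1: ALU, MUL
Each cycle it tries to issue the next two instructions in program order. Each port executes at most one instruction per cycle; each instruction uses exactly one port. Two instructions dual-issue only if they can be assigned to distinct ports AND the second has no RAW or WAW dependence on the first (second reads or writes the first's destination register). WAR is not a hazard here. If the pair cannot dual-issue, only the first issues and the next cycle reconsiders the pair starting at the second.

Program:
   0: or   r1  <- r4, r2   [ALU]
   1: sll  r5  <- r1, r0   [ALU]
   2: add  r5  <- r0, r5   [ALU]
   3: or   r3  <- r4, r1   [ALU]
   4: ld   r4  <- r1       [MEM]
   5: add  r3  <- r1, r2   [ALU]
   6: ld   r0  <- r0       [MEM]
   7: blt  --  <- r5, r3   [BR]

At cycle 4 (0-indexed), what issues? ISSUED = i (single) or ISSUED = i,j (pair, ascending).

ISSUED = 6

[0] i0  or  -- RAW r1
[1] i1  sll  -- RAW+WAW r5
[2] i2&i3  add+or  -- pair
[3] i4&i5  ld+add  -- pair
[4] i6  ld  -- no-port MEM/BR
[5] i7  blt  -- tail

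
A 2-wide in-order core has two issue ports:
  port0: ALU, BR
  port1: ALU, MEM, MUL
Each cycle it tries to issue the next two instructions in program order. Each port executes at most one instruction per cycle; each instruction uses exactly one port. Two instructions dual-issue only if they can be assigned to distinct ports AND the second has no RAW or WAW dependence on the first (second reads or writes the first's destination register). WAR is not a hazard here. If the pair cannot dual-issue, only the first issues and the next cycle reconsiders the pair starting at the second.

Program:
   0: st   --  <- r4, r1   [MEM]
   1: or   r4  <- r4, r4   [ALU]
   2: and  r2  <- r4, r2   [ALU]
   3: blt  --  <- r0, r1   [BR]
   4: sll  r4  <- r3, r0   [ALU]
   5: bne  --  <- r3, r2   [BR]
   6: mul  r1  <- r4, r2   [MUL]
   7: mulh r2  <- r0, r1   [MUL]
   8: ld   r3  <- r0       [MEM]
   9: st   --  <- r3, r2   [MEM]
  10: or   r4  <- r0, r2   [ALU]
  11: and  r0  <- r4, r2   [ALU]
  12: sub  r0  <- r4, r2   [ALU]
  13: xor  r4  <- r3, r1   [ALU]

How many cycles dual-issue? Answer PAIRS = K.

PAIRS = 5

c0: i0/i1 st or  pair
c1: i2/i3 and blt  pair
c2: i4/i5 sll bne  pair
c3: i6 mul  no-port MUL/MUL
c4: i7 mulh  no-port MUL/MEM
c5: i8 ld  no-port MEM/MEM
c6: i9/i10 st or  pair
c7: i11 and  WAW r0
c8: i12/i13 sub xor  pair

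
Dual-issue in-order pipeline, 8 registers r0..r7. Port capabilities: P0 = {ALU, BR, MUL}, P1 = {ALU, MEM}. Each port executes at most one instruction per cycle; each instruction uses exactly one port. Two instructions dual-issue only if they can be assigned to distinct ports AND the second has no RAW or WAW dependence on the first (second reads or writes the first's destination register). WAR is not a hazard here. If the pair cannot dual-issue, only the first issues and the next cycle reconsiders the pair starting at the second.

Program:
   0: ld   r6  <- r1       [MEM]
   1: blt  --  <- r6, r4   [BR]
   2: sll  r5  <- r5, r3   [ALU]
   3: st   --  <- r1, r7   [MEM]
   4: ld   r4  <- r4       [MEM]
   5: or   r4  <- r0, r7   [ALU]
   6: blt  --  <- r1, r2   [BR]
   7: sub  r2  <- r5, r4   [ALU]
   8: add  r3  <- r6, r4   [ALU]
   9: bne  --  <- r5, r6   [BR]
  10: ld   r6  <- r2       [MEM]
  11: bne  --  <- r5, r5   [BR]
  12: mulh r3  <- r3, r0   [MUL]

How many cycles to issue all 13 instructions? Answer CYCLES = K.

#0 head=0: ld i0 RAW r6
#1 head=1: blt+sll i1&i2 2-wide
#2 head=3: st i3 no-port MEM/MEM
#3 head=4: ld i4 WAW r4
#4 head=5: or+blt i5&i6 2-wide
#5 head=7: sub+add i7&i8 2-wide
#6 head=9: bne+ld i9&i10 2-wide
#7 head=11: bne i11 no-port BR/MUL
#8 head=12: mulh i12 tail

CYCLES = 9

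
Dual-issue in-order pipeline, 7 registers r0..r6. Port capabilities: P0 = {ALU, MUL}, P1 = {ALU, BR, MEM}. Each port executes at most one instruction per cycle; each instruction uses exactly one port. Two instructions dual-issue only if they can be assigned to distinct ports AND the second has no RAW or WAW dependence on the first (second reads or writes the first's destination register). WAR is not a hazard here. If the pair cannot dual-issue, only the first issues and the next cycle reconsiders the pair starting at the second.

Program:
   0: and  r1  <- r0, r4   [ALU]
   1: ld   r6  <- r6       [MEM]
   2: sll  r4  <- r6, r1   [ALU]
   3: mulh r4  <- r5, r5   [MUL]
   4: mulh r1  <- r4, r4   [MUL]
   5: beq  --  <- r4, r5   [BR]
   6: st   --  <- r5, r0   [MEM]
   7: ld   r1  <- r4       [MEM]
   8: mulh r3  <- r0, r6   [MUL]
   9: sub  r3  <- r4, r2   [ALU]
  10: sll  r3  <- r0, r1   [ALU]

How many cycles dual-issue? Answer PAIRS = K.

PAIRS = 3

[0] i0,i1  and.ALU ld.MEM  -- dual
[1] i2  sll.ALU  -- WAW r4
[2] i3  mulh.MUL  -- no-port MUL/MUL
[3] i4,i5  mulh.MUL beq.BR  -- dual
[4] i6  st.MEM  -- no-port MEM/MEM
[5] i7,i8  ld.MEM mulh.MUL  -- dual
[6] i9  sub.ALU  -- WAW r3
[7] i10  sll.ALU  -- tail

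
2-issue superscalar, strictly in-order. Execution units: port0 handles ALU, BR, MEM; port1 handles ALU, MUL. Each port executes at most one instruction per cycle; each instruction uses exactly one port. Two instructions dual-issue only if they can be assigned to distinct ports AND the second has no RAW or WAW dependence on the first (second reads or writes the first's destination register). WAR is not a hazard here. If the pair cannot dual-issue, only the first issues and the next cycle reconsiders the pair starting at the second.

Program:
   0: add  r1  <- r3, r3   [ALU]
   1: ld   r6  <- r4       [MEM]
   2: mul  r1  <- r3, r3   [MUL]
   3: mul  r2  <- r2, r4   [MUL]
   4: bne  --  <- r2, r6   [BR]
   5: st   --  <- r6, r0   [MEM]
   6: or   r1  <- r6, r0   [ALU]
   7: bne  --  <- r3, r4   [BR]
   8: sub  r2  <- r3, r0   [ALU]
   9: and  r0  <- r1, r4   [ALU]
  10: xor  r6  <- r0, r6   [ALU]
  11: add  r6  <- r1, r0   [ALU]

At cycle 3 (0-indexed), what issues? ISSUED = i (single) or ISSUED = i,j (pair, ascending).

ISSUED = 4

t=0 i0&i1:add/ld ; pair
t=1 i2:mul ; no-port MUL/MUL
t=2 i3:mul ; RAW r2
t=3 i4:bne ; no-port BR/MEM
t=4 i5&i6:st/or ; pair
t=5 i7&i8:bne/sub ; pair
t=6 i9:and ; RAW r0
t=7 i10:xor ; WAW r6
t=8 i11:add ; tail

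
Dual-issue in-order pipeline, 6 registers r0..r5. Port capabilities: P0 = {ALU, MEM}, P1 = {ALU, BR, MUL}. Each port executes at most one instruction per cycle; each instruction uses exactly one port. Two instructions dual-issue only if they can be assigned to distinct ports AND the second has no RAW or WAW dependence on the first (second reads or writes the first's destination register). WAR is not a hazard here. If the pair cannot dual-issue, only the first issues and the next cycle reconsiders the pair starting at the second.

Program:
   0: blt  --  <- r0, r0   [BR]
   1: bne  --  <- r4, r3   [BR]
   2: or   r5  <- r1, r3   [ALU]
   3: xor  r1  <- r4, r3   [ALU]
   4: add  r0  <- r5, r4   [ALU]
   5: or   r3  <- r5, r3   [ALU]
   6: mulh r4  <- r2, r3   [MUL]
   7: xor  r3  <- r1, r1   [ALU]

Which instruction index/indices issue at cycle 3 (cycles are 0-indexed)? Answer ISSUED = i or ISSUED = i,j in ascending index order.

ISSUED = 5

c0: i0 blt  no-port BR/BR
c1: i1/i2 bne+or  dual
c2: i3/i4 xor+add  dual
c3: i5 or  RAW r3
c4: i6/i7 mulh+xor  dual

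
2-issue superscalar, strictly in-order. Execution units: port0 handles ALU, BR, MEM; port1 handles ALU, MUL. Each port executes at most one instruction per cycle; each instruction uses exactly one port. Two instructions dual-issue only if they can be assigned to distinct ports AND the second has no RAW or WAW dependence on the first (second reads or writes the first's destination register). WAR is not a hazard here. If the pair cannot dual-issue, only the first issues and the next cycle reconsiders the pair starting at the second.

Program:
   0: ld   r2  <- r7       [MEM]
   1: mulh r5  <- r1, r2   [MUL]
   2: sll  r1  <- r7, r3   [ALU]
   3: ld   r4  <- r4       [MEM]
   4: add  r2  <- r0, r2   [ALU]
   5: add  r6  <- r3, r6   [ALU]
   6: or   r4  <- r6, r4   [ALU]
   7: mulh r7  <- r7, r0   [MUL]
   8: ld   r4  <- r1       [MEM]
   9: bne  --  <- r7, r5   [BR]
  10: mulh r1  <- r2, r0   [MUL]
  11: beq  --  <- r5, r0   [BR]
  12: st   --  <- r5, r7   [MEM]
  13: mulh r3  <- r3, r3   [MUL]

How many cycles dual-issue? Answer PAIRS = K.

PAIRS = 5

c0: i0 ld.MEM  RAW r2
c1: i1&i2 mulh.MUL;sll.ALU  2-wide
c2: i3&i4 ld.MEM;add.ALU  2-wide
c3: i5 add.ALU  RAW r6
c4: i6&i7 or.ALU;mulh.MUL  2-wide
c5: i8 ld.MEM  no-port MEM/BR
c6: i9&i10 bne.BR;mulh.MUL  2-wide
c7: i11 beq.BR  no-port BR/MEM
c8: i12&i13 st.MEM;mulh.MUL  2-wide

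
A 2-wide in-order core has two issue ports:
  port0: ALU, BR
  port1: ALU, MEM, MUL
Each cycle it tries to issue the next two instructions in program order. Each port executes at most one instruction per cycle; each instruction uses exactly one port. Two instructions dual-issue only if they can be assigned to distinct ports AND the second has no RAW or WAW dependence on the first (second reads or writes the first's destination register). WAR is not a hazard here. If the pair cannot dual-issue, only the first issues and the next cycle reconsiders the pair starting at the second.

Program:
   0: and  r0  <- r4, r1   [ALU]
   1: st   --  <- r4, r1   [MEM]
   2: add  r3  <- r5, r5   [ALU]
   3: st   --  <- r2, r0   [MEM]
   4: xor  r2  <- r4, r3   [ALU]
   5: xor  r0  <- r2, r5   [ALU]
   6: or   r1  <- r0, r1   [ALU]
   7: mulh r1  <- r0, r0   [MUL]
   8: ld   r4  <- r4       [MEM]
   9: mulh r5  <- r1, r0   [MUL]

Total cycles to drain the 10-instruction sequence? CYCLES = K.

t=0 i0/i1:and+st ; pair
t=1 i2/i3:add+st ; pair
t=2 i4:xor ; RAW r2
t=3 i5:xor ; RAW r0
t=4 i6:or ; WAW r1
t=5 i7:mulh ; no-port MUL/MEM
t=6 i8:ld ; no-port MEM/MUL
t=7 i9:mulh ; tail

CYCLES = 8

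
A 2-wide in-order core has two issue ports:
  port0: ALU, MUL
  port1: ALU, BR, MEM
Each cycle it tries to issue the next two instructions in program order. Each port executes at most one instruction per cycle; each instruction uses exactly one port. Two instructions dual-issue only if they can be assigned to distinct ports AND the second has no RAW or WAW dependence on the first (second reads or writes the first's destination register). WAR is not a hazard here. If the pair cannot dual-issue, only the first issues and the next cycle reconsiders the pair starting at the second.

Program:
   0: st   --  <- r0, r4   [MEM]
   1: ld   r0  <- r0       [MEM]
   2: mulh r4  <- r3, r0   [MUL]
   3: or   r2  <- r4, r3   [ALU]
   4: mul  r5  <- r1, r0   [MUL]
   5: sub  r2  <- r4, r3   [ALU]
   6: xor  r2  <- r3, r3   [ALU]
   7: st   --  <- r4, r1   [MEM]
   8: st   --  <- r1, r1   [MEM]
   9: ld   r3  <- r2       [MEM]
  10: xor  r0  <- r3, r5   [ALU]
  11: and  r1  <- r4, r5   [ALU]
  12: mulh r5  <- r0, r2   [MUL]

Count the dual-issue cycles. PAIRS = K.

[0] i0  st  -- no-port MEM/MEM
[1] i1  ld  -- RAW r0
[2] i2  mulh  -- RAW r4
[3] i3+i4  or/mul  -- pair
[4] i5  sub  -- WAW r2
[5] i6+i7  xor/st  -- pair
[6] i8  st  -- no-port MEM/MEM
[7] i9  ld  -- RAW r3
[8] i10+i11  xor/and  -- pair
[9] i12  mulh  -- tail

PAIRS = 3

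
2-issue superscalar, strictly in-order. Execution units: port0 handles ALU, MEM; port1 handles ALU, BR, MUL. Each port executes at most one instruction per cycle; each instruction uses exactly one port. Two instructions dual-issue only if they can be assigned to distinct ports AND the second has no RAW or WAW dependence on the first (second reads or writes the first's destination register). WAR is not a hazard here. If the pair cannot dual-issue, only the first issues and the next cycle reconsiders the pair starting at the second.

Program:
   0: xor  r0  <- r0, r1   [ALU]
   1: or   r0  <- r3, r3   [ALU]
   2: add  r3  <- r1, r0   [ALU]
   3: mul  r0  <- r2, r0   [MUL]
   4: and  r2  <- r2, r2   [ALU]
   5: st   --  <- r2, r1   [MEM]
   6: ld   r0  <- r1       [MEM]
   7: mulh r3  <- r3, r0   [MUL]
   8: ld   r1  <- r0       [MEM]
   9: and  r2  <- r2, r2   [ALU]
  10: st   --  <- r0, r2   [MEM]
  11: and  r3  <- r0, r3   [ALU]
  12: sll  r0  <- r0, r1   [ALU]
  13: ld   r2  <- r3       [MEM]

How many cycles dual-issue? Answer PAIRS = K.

PAIRS = 4

[0] i0  xor.ALU  -- WAW r0
[1] i1  or.ALU  -- RAW r0
[2] i2,i3  add.ALU;mul.MUL  -- pair
[3] i4  and.ALU  -- RAW r2
[4] i5  st.MEM  -- no-port MEM/MEM
[5] i6  ld.MEM  -- RAW r0
[6] i7,i8  mulh.MUL;ld.MEM  -- pair
[7] i9  and.ALU  -- RAW r2
[8] i10,i11  st.MEM;and.ALU  -- pair
[9] i12,i13  sll.ALU;ld.MEM  -- pair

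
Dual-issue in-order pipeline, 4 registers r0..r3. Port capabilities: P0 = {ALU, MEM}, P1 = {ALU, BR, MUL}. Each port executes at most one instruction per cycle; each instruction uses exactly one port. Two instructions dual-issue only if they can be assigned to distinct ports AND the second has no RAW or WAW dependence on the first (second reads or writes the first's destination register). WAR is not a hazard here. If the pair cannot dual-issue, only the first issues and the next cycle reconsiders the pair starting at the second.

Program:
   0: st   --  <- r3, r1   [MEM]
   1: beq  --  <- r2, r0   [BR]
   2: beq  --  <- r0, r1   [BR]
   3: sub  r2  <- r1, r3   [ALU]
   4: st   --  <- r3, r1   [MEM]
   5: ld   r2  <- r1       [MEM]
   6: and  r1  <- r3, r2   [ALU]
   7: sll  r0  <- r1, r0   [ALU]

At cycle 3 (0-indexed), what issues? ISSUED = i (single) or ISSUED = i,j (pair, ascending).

#0 head=0: st+beq i0,i1 2-wide
#1 head=2: beq+sub i2,i3 2-wide
#2 head=4: st i4 no-port MEM/MEM
#3 head=5: ld i5 RAW r2
#4 head=6: and i6 RAW r1
#5 head=7: sll i7 tail

ISSUED = 5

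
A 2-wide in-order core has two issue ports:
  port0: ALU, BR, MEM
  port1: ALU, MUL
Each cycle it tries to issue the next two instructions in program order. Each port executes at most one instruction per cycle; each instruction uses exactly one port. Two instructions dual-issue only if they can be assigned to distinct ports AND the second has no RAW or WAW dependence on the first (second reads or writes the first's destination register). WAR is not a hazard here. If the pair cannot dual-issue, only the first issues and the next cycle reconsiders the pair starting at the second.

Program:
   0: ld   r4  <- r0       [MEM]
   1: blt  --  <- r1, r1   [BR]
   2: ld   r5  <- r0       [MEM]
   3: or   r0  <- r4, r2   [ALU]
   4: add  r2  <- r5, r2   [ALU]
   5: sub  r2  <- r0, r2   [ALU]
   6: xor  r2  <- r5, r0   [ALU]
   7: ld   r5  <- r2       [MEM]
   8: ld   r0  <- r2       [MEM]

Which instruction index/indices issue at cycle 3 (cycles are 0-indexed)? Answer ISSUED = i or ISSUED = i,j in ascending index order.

#0 head=0: ld.MEM i0 no-port MEM/BR
#1 head=1: blt.BR i1 no-port BR/MEM
#2 head=2: ld.MEM/or.ALU i2,i3 pair
#3 head=4: add.ALU i4 RAW+WAW r2
#4 head=5: sub.ALU i5 WAW r2
#5 head=6: xor.ALU i6 RAW r2
#6 head=7: ld.MEM i7 no-port MEM/MEM
#7 head=8: ld.MEM i8 tail

ISSUED = 4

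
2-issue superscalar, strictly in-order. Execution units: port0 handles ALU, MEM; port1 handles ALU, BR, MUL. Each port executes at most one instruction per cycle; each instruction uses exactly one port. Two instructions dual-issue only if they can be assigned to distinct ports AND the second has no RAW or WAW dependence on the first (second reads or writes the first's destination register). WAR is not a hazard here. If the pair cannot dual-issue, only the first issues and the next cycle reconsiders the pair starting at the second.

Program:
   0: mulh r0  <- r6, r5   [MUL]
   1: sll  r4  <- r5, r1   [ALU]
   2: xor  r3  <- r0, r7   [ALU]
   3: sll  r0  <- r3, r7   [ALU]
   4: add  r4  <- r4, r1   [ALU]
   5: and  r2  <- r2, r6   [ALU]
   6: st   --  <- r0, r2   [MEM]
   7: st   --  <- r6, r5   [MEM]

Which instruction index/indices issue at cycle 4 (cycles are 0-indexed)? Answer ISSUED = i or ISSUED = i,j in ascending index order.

ISSUED = 6

[0] i0/i1  mulh+sll  -- dual
[1] i2  xor  -- RAW r3
[2] i3/i4  sll+add  -- dual
[3] i5  and  -- RAW r2
[4] i6  st  -- no-port MEM/MEM
[5] i7  st  -- tail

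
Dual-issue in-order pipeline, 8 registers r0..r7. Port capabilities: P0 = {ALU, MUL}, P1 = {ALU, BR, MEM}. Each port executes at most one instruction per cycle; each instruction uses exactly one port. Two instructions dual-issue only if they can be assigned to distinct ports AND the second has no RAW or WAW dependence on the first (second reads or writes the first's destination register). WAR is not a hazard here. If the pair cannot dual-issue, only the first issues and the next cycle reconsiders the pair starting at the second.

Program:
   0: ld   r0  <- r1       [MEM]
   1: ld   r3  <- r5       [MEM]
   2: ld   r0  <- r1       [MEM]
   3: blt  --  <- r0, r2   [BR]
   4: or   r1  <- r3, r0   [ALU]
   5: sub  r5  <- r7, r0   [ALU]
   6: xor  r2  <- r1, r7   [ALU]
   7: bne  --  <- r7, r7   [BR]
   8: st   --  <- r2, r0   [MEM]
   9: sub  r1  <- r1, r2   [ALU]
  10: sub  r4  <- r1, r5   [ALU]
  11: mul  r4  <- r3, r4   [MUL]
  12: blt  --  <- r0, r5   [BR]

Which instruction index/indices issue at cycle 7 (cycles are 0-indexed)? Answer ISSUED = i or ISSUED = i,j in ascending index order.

0. ld.MEM @i0  | no-port MEM/MEM
1. ld.MEM @i1  | no-port MEM/MEM
2. ld.MEM @i2  | no-port MEM/BR
3. blt.BR or.ALU @i3/i4  | dual
4. sub.ALU xor.ALU @i5/i6  | dual
5. bne.BR @i7  | no-port BR/MEM
6. st.MEM sub.ALU @i8/i9  | dual
7. sub.ALU @i10  | RAW+WAW r4
8. mul.MUL blt.BR @i11/i12  | dual

ISSUED = 10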